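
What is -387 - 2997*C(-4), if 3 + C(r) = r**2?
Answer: -39348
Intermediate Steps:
C(r) = -3 + r**2
-387 - 2997*C(-4) = -387 - 2997*(-3 + (-4)**2) = -387 - 2997*(-3 + 16) = -387 - 2997*13 = -387 - 333*117 = -387 - 38961 = -39348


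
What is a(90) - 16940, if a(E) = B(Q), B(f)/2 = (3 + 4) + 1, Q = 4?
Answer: -16924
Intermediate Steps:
B(f) = 16 (B(f) = 2*((3 + 4) + 1) = 2*(7 + 1) = 2*8 = 16)
a(E) = 16
a(90) - 16940 = 16 - 16940 = -16924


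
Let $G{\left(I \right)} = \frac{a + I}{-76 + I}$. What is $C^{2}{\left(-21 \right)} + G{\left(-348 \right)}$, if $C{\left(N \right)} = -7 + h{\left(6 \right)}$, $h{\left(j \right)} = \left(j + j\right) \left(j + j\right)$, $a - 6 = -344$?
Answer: $\frac{3979371}{212} \approx 18771.0$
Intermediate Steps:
$a = -338$ ($a = 6 - 344 = -338$)
$h{\left(j \right)} = 4 j^{2}$ ($h{\left(j \right)} = 2 j 2 j = 4 j^{2}$)
$C{\left(N \right)} = 137$ ($C{\left(N \right)} = -7 + 4 \cdot 6^{2} = -7 + 4 \cdot 36 = -7 + 144 = 137$)
$G{\left(I \right)} = \frac{-338 + I}{-76 + I}$
$C^{2}{\left(-21 \right)} + G{\left(-348 \right)} = 137^{2} + \frac{-338 - 348}{-76 - 348} = 18769 + \frac{1}{-424} \left(-686\right) = 18769 - - \frac{343}{212} = 18769 + \frac{343}{212} = \frac{3979371}{212}$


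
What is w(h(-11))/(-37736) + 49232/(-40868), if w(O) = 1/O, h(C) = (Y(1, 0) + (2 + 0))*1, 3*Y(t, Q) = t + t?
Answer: -218568715/181434688 ≈ -1.2047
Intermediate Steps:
Y(t, Q) = 2*t/3 (Y(t, Q) = (t + t)/3 = (2*t)/3 = 2*t/3)
h(C) = 8/3 (h(C) = ((⅔)*1 + (2 + 0))*1 = (⅔ + 2)*1 = (8/3)*1 = 8/3)
w(h(-11))/(-37736) + 49232/(-40868) = 1/((8/3)*(-37736)) + 49232/(-40868) = (3/8)*(-1/37736) + 49232*(-1/40868) = -3/301888 - 724/601 = -218568715/181434688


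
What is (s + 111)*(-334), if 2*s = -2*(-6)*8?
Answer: -53106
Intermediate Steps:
s = 48 (s = (-2*(-6)*8)/2 = (12*8)/2 = (1/2)*96 = 48)
(s + 111)*(-334) = (48 + 111)*(-334) = 159*(-334) = -53106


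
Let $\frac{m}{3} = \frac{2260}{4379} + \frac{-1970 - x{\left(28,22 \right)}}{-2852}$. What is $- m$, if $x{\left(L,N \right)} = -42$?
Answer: $- \frac{11166174}{3122227} \approx -3.5763$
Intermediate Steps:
$m = \frac{11166174}{3122227}$ ($m = 3 \left(\frac{2260}{4379} + \frac{-1970 - -42}{-2852}\right) = 3 \left(2260 \cdot \frac{1}{4379} + \left(-1970 + 42\right) \left(- \frac{1}{2852}\right)\right) = 3 \left(\frac{2260}{4379} - - \frac{482}{713}\right) = 3 \left(\frac{2260}{4379} + \frac{482}{713}\right) = 3 \cdot \frac{3722058}{3122227} = \frac{11166174}{3122227} \approx 3.5763$)
$- m = \left(-1\right) \frac{11166174}{3122227} = - \frac{11166174}{3122227}$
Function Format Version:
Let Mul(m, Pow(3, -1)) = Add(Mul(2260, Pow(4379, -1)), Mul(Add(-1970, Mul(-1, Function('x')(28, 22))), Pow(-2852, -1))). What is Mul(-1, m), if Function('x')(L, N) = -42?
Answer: Rational(-11166174, 3122227) ≈ -3.5763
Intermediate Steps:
m = Rational(11166174, 3122227) (m = Mul(3, Add(Mul(2260, Pow(4379, -1)), Mul(Add(-1970, Mul(-1, -42)), Pow(-2852, -1)))) = Mul(3, Add(Mul(2260, Rational(1, 4379)), Mul(Add(-1970, 42), Rational(-1, 2852)))) = Mul(3, Add(Rational(2260, 4379), Mul(-1928, Rational(-1, 2852)))) = Mul(3, Add(Rational(2260, 4379), Rational(482, 713))) = Mul(3, Rational(3722058, 3122227)) = Rational(11166174, 3122227) ≈ 3.5763)
Mul(-1, m) = Mul(-1, Rational(11166174, 3122227)) = Rational(-11166174, 3122227)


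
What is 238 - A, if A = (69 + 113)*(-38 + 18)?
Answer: 3878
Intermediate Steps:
A = -3640 (A = 182*(-20) = -3640)
238 - A = 238 - 1*(-3640) = 238 + 3640 = 3878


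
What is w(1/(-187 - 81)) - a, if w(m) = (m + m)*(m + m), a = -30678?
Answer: 550854169/17956 ≈ 30678.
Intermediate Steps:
w(m) = 4*m² (w(m) = (2*m)*(2*m) = 4*m²)
w(1/(-187 - 81)) - a = 4*(1/(-187 - 81))² - 1*(-30678) = 4*(1/(-268))² + 30678 = 4*(-1/268)² + 30678 = 4*(1/71824) + 30678 = 1/17956 + 30678 = 550854169/17956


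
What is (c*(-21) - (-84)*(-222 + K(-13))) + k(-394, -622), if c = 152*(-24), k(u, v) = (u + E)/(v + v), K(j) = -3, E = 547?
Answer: 71788599/1244 ≈ 57708.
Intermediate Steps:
k(u, v) = (547 + u)/(2*v) (k(u, v) = (u + 547)/(v + v) = (547 + u)/((2*v)) = (547 + u)*(1/(2*v)) = (547 + u)/(2*v))
c = -3648
(c*(-21) - (-84)*(-222 + K(-13))) + k(-394, -622) = (-3648*(-21) - (-84)*(-222 - 3)) + (½)*(547 - 394)/(-622) = (76608 - (-84)*(-225)) + (½)*(-1/622)*153 = (76608 - 1*18900) - 153/1244 = (76608 - 18900) - 153/1244 = 57708 - 153/1244 = 71788599/1244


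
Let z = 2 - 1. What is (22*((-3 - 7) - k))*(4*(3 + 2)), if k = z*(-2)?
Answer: -3520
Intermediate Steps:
z = 1
k = -2 (k = 1*(-2) = -2)
(22*((-3 - 7) - k))*(4*(3 + 2)) = (22*((-3 - 7) - 1*(-2)))*(4*(3 + 2)) = (22*(-10 + 2))*(4*5) = (22*(-8))*20 = -176*20 = -3520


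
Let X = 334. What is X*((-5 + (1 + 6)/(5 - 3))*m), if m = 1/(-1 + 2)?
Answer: -501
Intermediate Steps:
m = 1 (m = 1/1 = 1)
X*((-5 + (1 + 6)/(5 - 3))*m) = 334*((-5 + (1 + 6)/(5 - 3))*1) = 334*((-5 + 7/2)*1) = 334*(-3/2*1) = 334*(-3/2) = -501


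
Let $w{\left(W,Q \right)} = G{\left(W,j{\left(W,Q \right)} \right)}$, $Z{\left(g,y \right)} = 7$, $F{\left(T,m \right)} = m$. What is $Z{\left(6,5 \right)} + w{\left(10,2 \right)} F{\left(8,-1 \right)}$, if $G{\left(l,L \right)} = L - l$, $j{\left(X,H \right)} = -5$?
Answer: $22$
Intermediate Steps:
$w{\left(W,Q \right)} = -5 - W$
$Z{\left(6,5 \right)} + w{\left(10,2 \right)} F{\left(8,-1 \right)} = 7 + \left(-5 - 10\right) \left(-1\right) = 7 - -15 = 7 + 15 = 22$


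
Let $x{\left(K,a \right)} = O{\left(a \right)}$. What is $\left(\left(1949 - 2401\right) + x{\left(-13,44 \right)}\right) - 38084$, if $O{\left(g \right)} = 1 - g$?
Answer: $-38579$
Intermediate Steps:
$x{\left(K,a \right)} = 1 - a$
$\left(\left(1949 - 2401\right) + x{\left(-13,44 \right)}\right) - 38084 = \left(\left(1949 - 2401\right) + \left(1 - 44\right)\right) - 38084 = \left(-452 + \left(1 - 44\right)\right) - 38084 = \left(-452 - 43\right) - 38084 = -495 - 38084 = -38579$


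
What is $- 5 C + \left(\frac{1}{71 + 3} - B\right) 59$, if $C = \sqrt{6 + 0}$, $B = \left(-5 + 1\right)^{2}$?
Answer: $- \frac{69797}{74} - 5 \sqrt{6} \approx -955.45$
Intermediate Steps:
$B = 16$ ($B = \left(-4\right)^{2} = 16$)
$C = \sqrt{6} \approx 2.4495$
$- 5 C + \left(\frac{1}{71 + 3} - B\right) 59 = - 5 \sqrt{6} + \left(\frac{1}{71 + 3} - 16\right) 59 = - 5 \sqrt{6} + \left(\frac{1}{74} - 16\right) 59 = - 5 \sqrt{6} - \frac{69797}{74} = - \frac{69797}{74} - 5 \sqrt{6}$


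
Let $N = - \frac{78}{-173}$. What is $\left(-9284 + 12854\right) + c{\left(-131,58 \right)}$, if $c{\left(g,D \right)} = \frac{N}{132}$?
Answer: $\frac{13587433}{3806} \approx 3570.0$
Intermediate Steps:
$N = \frac{78}{173}$ ($N = \left(-78\right) \left(- \frac{1}{173}\right) = \frac{78}{173} \approx 0.45087$)
$c{\left(g,D \right)} = \frac{13}{3806}$ ($c{\left(g,D \right)} = \frac{78}{173 \cdot 132} = \frac{78}{173} \cdot \frac{1}{132} = \frac{13}{3806}$)
$\left(-9284 + 12854\right) + c{\left(-131,58 \right)} = \left(-9284 + 12854\right) + \frac{13}{3806} = 3570 + \frac{13}{3806} = \frac{13587433}{3806}$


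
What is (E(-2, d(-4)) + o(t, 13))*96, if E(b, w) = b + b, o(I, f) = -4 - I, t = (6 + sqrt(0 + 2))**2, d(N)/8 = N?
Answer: -4416 - 1152*sqrt(2) ≈ -6045.2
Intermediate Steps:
d(N) = 8*N
t = (6 + sqrt(2))**2 ≈ 54.971
E(b, w) = 2*b
(E(-2, d(-4)) + o(t, 13))*96 = (2*(-2) + (-4 - (6 + sqrt(2))**2))*96 = (-4 + (-4 - (6 + sqrt(2))**2))*96 = (-8 - (6 + sqrt(2))**2)*96 = -768 - 96*(6 + sqrt(2))**2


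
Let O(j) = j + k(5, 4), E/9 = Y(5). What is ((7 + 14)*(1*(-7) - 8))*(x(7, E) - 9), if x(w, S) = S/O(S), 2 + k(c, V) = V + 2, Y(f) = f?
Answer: 17820/7 ≈ 2545.7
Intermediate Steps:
k(c, V) = V (k(c, V) = -2 + (V + 2) = -2 + (2 + V) = V)
E = 45 (E = 9*5 = 45)
O(j) = 4 + j (O(j) = j + 4 = 4 + j)
x(w, S) = S/(4 + S)
((7 + 14)*(1*(-7) - 8))*(x(7, E) - 9) = ((7 + 14)*(1*(-7) - 8))*(45/(4 + 45) - 9) = (21*(-7 - 8))*(45/49 - 9) = (21*(-15))*(45*(1/49) - 9) = -315*(45/49 - 9) = -315*(-396/49) = 17820/7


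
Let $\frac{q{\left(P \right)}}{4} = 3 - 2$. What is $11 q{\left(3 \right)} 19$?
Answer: $836$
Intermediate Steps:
$q{\left(P \right)} = 4$ ($q{\left(P \right)} = 4 \left(3 - 2\right) = 4 \cdot 1 = 4$)
$11 q{\left(3 \right)} 19 = 11 \cdot 4 \cdot 19 = 44 \cdot 19 = 836$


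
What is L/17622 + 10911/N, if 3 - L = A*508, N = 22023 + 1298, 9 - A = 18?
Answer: 99655739/136987554 ≈ 0.72748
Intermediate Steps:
A = -9 (A = 9 - 1*18 = 9 - 18 = -9)
N = 23321
L = 4575 (L = 3 - (-9)*508 = 3 - 1*(-4572) = 3 + 4572 = 4575)
L/17622 + 10911/N = 4575/17622 + 10911/23321 = 4575*(1/17622) + 10911*(1/23321) = 1525/5874 + 10911/23321 = 99655739/136987554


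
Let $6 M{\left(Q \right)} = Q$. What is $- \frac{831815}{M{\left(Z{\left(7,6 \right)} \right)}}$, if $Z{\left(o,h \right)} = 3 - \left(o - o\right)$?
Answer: $-1663630$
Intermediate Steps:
$Z{\left(o,h \right)} = 3$ ($Z{\left(o,h \right)} = 3 - 0 = 3 + 0 = 3$)
$M{\left(Q \right)} = \frac{Q}{6}$
$- \frac{831815}{M{\left(Z{\left(7,6 \right)} \right)}} = - \frac{831815}{\frac{1}{6} \cdot 3} = - 831815 \frac{1}{\frac{1}{2}} = \left(-831815\right) 2 = -1663630$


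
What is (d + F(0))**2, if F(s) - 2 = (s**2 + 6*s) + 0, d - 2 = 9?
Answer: 169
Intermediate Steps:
d = 11 (d = 2 + 9 = 11)
F(s) = 2 + s**2 + 6*s (F(s) = 2 + ((s**2 + 6*s) + 0) = 2 + (s**2 + 6*s) = 2 + s**2 + 6*s)
(d + F(0))**2 = (11 + (2 + 0**2 + 6*0))**2 = (11 + (2 + 0 + 0))**2 = (11 + 2)**2 = 13**2 = 169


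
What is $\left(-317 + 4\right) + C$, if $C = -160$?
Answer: $-473$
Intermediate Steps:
$\left(-317 + 4\right) + C = \left(-317 + 4\right) - 160 = -313 - 160 = -473$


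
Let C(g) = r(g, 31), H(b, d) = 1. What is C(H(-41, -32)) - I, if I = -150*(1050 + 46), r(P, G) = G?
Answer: 164431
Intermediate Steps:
C(g) = 31
I = -164400 (I = -150*1096 = -164400)
C(H(-41, -32)) - I = 31 - 1*(-164400) = 31 + 164400 = 164431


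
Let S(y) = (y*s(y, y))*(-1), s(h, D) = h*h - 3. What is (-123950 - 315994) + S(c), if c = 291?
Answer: -25081242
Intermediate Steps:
s(h, D) = -3 + h² (s(h, D) = h² - 3 = -3 + h²)
S(y) = -y*(-3 + y²) (S(y) = (y*(-3 + y²))*(-1) = -y*(-3 + y²))
(-123950 - 315994) + S(c) = (-123950 - 315994) + 291*(3 - 1*291²) = -439944 + 291*(3 - 1*84681) = -439944 + 291*(3 - 84681) = -439944 + 291*(-84678) = -439944 - 24641298 = -25081242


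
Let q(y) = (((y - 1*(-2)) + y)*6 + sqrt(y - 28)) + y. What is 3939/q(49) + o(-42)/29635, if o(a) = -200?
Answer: 15135000797/2496333860 - 3939*sqrt(21)/421180 ≈ 6.0200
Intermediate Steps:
q(y) = 12 + sqrt(-28 + y) + 13*y (q(y) = (((y + 2) + y)*6 + sqrt(-28 + y)) + y = (((2 + y) + y)*6 + sqrt(-28 + y)) + y = ((2 + 2*y)*6 + sqrt(-28 + y)) + y = ((12 + 12*y) + sqrt(-28 + y)) + y = (12 + sqrt(-28 + y) + 12*y) + y = 12 + sqrt(-28 + y) + 13*y)
3939/q(49) + o(-42)/29635 = 3939/(12 + sqrt(-28 + 49) + 13*49) - 200/29635 = 3939/(12 + sqrt(21) + 637) - 200*1/29635 = 3939/(649 + sqrt(21)) - 40/5927 = -40/5927 + 3939/(649 + sqrt(21))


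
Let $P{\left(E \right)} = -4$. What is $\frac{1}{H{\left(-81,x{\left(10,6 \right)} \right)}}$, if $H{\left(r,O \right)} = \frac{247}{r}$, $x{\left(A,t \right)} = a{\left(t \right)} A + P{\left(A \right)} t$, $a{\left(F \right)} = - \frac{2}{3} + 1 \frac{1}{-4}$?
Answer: $- \frac{81}{247} \approx -0.32794$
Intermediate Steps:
$a{\left(F \right)} = - \frac{11}{12}$ ($a{\left(F \right)} = \left(-2\right) \frac{1}{3} + 1 \left(- \frac{1}{4}\right) = - \frac{2}{3} - \frac{1}{4} = - \frac{11}{12}$)
$x{\left(A,t \right)} = - 4 t - \frac{11 A}{12}$ ($x{\left(A,t \right)} = - \frac{11 A}{12} - 4 t = - 4 t - \frac{11 A}{12}$)
$\frac{1}{H{\left(-81,x{\left(10,6 \right)} \right)}} = \frac{1}{247 \frac{1}{-81}} = \frac{1}{247 \left(- \frac{1}{81}\right)} = \frac{1}{- \frac{247}{81}} = - \frac{81}{247}$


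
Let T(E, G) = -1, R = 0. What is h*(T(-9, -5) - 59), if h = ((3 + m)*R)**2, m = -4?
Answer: 0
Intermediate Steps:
h = 0 (h = ((3 - 4)*0)**2 = (-1*0)**2 = 0**2 = 0)
h*(T(-9, -5) - 59) = 0*(-1 - 59) = 0*(-60) = 0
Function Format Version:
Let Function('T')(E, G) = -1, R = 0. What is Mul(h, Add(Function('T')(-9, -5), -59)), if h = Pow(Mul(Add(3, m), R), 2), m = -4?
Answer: 0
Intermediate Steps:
h = 0 (h = Pow(Mul(Add(3, -4), 0), 2) = Pow(Mul(-1, 0), 2) = Pow(0, 2) = 0)
Mul(h, Add(Function('T')(-9, -5), -59)) = Mul(0, Add(-1, -59)) = Mul(0, -60) = 0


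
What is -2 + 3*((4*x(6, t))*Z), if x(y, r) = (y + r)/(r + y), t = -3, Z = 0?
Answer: -2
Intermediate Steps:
x(y, r) = 1 (x(y, r) = (r + y)/(r + y) = 1)
-2 + 3*((4*x(6, t))*Z) = -2 + 3*((4*1)*0) = -2 + 3*(4*0) = -2 + 3*0 = -2 + 0 = -2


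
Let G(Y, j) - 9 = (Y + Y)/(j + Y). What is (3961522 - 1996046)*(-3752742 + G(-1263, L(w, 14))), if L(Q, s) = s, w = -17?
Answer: -9212502435946716/1249 ≈ -7.3759e+12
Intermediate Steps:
G(Y, j) = 9 + 2*Y/(Y + j) (G(Y, j) = 9 + (Y + Y)/(j + Y) = 9 + (2*Y)/(Y + j) = 9 + 2*Y/(Y + j))
(3961522 - 1996046)*(-3752742 + G(-1263, L(w, 14))) = (3961522 - 1996046)*(-3752742 + (9*14 + 11*(-1263))/(-1263 + 14)) = 1965476*(-3752742 + (126 - 13893)/(-1249)) = 1965476*(-3752742 - 1/1249*(-13767)) = 1965476*(-3752742 + 13767/1249) = 1965476*(-4687160991/1249) = -9212502435946716/1249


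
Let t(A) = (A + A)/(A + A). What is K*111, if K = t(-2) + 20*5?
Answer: 11211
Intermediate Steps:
t(A) = 1 (t(A) = (2*A)/((2*A)) = (2*A)*(1/(2*A)) = 1)
K = 101 (K = 1 + 20*5 = 1 + 100 = 101)
K*111 = 101*111 = 11211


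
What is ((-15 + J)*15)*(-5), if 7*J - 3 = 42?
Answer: 4500/7 ≈ 642.86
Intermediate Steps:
J = 45/7 (J = 3/7 + (⅐)*42 = 3/7 + 6 = 45/7 ≈ 6.4286)
((-15 + J)*15)*(-5) = ((-15 + 45/7)*15)*(-5) = -60/7*15*(-5) = -900/7*(-5) = 4500/7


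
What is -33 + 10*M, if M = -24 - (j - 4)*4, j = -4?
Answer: 47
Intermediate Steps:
M = 8 (M = -24 - (-4 - 4)*4 = -24 - (-8)*4 = -24 - 1*(-32) = -24 + 32 = 8)
-33 + 10*M = -33 + 10*8 = -33 + 80 = 47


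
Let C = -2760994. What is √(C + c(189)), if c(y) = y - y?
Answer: I*√2760994 ≈ 1661.6*I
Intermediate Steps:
c(y) = 0
√(C + c(189)) = √(-2760994 + 0) = √(-2760994) = I*√2760994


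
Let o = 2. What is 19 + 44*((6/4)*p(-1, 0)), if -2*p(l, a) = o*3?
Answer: -179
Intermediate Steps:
p(l, a) = -3
19 + 44*((6/4)*p(-1, 0)) = 19 + 44*((6/4)*(-3)) = 19 + 44*((6*(1/4))*(-3)) = 19 + 44*((3/2)*(-3)) = 19 + 44*(-9/2) = 19 - 198 = -179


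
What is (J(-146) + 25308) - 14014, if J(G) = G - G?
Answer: 11294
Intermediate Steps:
J(G) = 0
(J(-146) + 25308) - 14014 = (0 + 25308) - 14014 = 25308 - 14014 = 11294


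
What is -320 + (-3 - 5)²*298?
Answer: 18752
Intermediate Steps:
-320 + (-3 - 5)²*298 = -320 + (-8)²*298 = -320 + 64*298 = -320 + 19072 = 18752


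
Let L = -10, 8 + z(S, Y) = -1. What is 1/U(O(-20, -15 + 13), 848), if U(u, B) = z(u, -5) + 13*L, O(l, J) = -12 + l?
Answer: -1/139 ≈ -0.0071942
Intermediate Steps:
z(S, Y) = -9 (z(S, Y) = -8 - 1 = -9)
U(u, B) = -139 (U(u, B) = -9 + 13*(-10) = -9 - 130 = -139)
1/U(O(-20, -15 + 13), 848) = 1/(-139) = -1/139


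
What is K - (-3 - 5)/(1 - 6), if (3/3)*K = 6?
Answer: 22/5 ≈ 4.4000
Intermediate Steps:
K = 6
K - (-3 - 5)/(1 - 6) = 6 - (-3 - 5)/(1 - 6) = 6 - (-8)/(-5) = 6 - (-8)*(-1)/5 = 6 - 1*8/5 = 6 - 8/5 = 22/5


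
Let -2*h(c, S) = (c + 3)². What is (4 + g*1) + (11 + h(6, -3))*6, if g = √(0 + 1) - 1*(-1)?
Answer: -171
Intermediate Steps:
h(c, S) = -(3 + c)²/2 (h(c, S) = -(c + 3)²/2 = -(3 + c)²/2)
g = 2 (g = √1 + 1 = 1 + 1 = 2)
(4 + g*1) + (11 + h(6, -3))*6 = (4 + 2*1) + (11 - (3 + 6)²/2)*6 = (4 + 2) + (11 - ½*9²)*6 = 6 + (11 - ½*81)*6 = 6 + (11 - 81/2)*6 = 6 - 59/2*6 = 6 - 177 = -171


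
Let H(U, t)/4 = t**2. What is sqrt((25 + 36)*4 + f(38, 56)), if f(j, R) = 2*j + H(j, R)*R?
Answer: 8*sqrt(10981) ≈ 838.32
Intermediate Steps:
H(U, t) = 4*t**2
f(j, R) = 2*j + 4*R**3 (f(j, R) = 2*j + (4*R**2)*R = 2*j + 4*R**3)
sqrt((25 + 36)*4 + f(38, 56)) = sqrt((25 + 36)*4 + (2*38 + 4*56**3)) = sqrt(61*4 + (76 + 4*175616)) = sqrt(244 + (76 + 702464)) = sqrt(244 + 702540) = sqrt(702784) = 8*sqrt(10981)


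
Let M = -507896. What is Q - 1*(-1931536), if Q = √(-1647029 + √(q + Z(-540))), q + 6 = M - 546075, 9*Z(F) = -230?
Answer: 1931536 + √(-14823261 + 3*I*√9486023)/3 ≈ 1.9315e+6 + 1283.4*I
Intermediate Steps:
Z(F) = -230/9 (Z(F) = (⅑)*(-230) = -230/9)
q = -1053977 (q = -6 + (-507896 - 546075) = -6 - 1053971 = -1053977)
Q = √(-1647029 + I*√9486023/3) (Q = √(-1647029 + √(-1053977 - 230/9)) = √(-1647029 + √(-9486023/9)) = √(-1647029 + I*√9486023/3) ≈ 0.4 + 1283.4*I)
Q - 1*(-1931536) = √(-14823261 + 3*I*√9486023)/3 - 1*(-1931536) = √(-14823261 + 3*I*√9486023)/3 + 1931536 = 1931536 + √(-14823261 + 3*I*√9486023)/3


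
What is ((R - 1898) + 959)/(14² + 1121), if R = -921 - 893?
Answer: -2753/1317 ≈ -2.0904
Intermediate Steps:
R = -1814
((R - 1898) + 959)/(14² + 1121) = ((-1814 - 1898) + 959)/(14² + 1121) = (-3712 + 959)/(196 + 1121) = -2753/1317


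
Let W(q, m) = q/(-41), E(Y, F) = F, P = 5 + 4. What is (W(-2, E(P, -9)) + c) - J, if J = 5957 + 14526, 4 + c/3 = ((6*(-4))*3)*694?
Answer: -6986357/41 ≈ -1.7040e+5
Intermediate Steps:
P = 9
W(q, m) = -q/41 (W(q, m) = q*(-1/41) = -q/41)
c = -149916 (c = -12 + 3*(((6*(-4))*3)*694) = -12 + 3*(-24*3*694) = -12 + 3*(-72*694) = -12 + 3*(-49968) = -12 - 149904 = -149916)
J = 20483
(W(-2, E(P, -9)) + c) - J = (-1/41*(-2) - 149916) - 1*20483 = (2/41 - 149916) - 20483 = -6146554/41 - 20483 = -6986357/41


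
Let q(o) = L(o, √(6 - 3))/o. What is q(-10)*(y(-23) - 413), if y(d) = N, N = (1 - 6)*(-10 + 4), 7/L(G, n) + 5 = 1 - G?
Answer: 2681/60 ≈ 44.683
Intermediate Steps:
L(G, n) = 7/(-4 - G) (L(G, n) = 7/(-5 + (1 - G)) = 7/(-4 - G))
N = 30 (N = -5*(-6) = 30)
y(d) = 30
q(o) = -7/(o*(4 + o)) (q(o) = (-7/(4 + o))/o = -7/(o*(4 + o)))
q(-10)*(y(-23) - 413) = (-7/(-10*(4 - 10)))*(30 - 413) = -7*(-⅒)/(-6)*(-383) = -7*(-⅒)*(-⅙)*(-383) = -7/60*(-383) = 2681/60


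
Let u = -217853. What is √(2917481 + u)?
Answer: 2*√674907 ≈ 1643.1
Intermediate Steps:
√(2917481 + u) = √(2917481 - 217853) = √2699628 = 2*√674907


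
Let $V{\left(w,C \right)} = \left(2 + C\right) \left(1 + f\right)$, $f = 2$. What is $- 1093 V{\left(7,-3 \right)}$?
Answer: $3279$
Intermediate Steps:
$V{\left(w,C \right)} = 6 + 3 C$ ($V{\left(w,C \right)} = \left(2 + C\right) \left(1 + 2\right) = \left(2 + C\right) 3 = 6 + 3 C$)
$- 1093 V{\left(7,-3 \right)} = - 1093 \left(6 + 3 \left(-3\right)\right) = - 1093 \left(6 - 9\right) = \left(-1093\right) \left(-3\right) = 3279$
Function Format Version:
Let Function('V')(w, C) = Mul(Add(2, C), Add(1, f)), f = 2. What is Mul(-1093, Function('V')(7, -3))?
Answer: 3279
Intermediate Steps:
Function('V')(w, C) = Add(6, Mul(3, C)) (Function('V')(w, C) = Mul(Add(2, C), Add(1, 2)) = Mul(Add(2, C), 3) = Add(6, Mul(3, C)))
Mul(-1093, Function('V')(7, -3)) = Mul(-1093, Add(6, Mul(3, -3))) = Mul(-1093, Add(6, -9)) = Mul(-1093, -3) = 3279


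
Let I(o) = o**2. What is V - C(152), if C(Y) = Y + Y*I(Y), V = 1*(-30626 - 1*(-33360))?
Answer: -3509226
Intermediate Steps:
V = 2734 (V = 1*(-30626 + 33360) = 1*2734 = 2734)
C(Y) = Y + Y**3 (C(Y) = Y + Y*Y**2 = Y + Y**3)
V - C(152) = 2734 - (152 + 152**3) = 2734 - (152 + 3511808) = 2734 - 1*3511960 = 2734 - 3511960 = -3509226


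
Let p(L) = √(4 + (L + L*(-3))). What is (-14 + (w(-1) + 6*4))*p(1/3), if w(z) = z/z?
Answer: 11*√30/3 ≈ 20.083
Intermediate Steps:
w(z) = 1
p(L) = √(4 - 2*L) (p(L) = √(4 + (L - 3*L)) = √(4 - 2*L))
(-14 + (w(-1) + 6*4))*p(1/3) = (-14 + (1 + 6*4))*√(4 - 2/3) = (-14 + (1 + 24))*√(4 - 2*⅓) = (-14 + 25)*√(4 - ⅔) = 11*√(10/3) = 11*(√30/3) = 11*√30/3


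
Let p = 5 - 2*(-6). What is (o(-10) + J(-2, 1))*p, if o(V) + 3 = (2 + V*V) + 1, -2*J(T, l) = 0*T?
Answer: 1700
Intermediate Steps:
J(T, l) = 0 (J(T, l) = -0*T = -1/2*0 = 0)
p = 17 (p = 5 + 12 = 17)
o(V) = V**2 (o(V) = -3 + ((2 + V*V) + 1) = -3 + ((2 + V**2) + 1) = -3 + (3 + V**2) = V**2)
(o(-10) + J(-2, 1))*p = ((-10)**2 + 0)*17 = (100 + 0)*17 = 100*17 = 1700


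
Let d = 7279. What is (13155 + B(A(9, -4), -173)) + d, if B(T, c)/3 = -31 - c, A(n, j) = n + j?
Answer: 20860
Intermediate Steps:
A(n, j) = j + n
B(T, c) = -93 - 3*c (B(T, c) = 3*(-31 - c) = -93 - 3*c)
(13155 + B(A(9, -4), -173)) + d = (13155 + (-93 - 3*(-173))) + 7279 = (13155 + (-93 + 519)) + 7279 = (13155 + 426) + 7279 = 13581 + 7279 = 20860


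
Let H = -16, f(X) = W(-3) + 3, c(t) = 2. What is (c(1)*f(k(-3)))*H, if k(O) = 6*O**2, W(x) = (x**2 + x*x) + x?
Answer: -576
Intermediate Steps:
W(x) = x + 2*x**2 (W(x) = (x**2 + x**2) + x = 2*x**2 + x = x + 2*x**2)
f(X) = 18 (f(X) = -3*(1 + 2*(-3)) + 3 = -3*(1 - 6) + 3 = -3*(-5) + 3 = 15 + 3 = 18)
(c(1)*f(k(-3)))*H = (2*18)*(-16) = 36*(-16) = -576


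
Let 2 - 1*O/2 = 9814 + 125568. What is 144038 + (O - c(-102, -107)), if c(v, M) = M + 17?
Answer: -126632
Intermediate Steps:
c(v, M) = 17 + M
O = -270760 (O = 4 - 2*(9814 + 125568) = 4 - 2*135382 = 4 - 270764 = -270760)
144038 + (O - c(-102, -107)) = 144038 + (-270760 - (17 - 107)) = 144038 + (-270760 - 1*(-90)) = 144038 + (-270760 + 90) = 144038 - 270670 = -126632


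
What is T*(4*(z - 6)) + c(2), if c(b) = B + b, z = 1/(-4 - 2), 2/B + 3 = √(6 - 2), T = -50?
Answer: 3700/3 ≈ 1233.3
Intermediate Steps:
B = -2 (B = 2/(-3 + √(6 - 2)) = 2/(-3 + √4) = 2/(-3 + 2) = 2/(-1) = 2*(-1) = -2)
z = -⅙ (z = 1/(-6) = -⅙ ≈ -0.16667)
c(b) = -2 + b
T*(4*(z - 6)) + c(2) = -200*(-⅙ - 6) + (-2 + 2) = -200*(-37)/6 + 0 = -50*(-74/3) + 0 = 3700/3 + 0 = 3700/3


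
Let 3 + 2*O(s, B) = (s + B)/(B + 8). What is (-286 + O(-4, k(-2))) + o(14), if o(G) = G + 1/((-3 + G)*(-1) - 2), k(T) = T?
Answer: -3563/13 ≈ -274.08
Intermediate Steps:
O(s, B) = -3/2 + (B + s)/(2*(8 + B)) (O(s, B) = -3/2 + ((s + B)/(B + 8))/2 = -3/2 + ((B + s)/(8 + B))/2 = -3/2 + (B + s)/(2*(8 + B)))
o(G) = G + 1/(1 - G) (o(G) = G + 1/((3 - G) - 2) = G + 1/(1 - G))
(-286 + O(-4, k(-2))) + o(14) = (-286 + (-12 + (½)*(-4) - 1*(-2))/(8 - 2)) + (-1 + 14² - 1*14)/(-1 + 14) = (-286 + (-12 - 2 + 2)/6) + (-1 + 196 - 14)/13 = (-286 + (⅙)*(-12)) + (1/13)*181 = (-286 - 2) + 181/13 = -288 + 181/13 = -3563/13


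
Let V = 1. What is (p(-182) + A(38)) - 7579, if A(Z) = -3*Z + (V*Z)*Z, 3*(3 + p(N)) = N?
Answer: -18938/3 ≈ -6312.7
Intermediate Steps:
p(N) = -3 + N/3
A(Z) = Z² - 3*Z (A(Z) = -3*Z + (1*Z)*Z = -3*Z + Z*Z = -3*Z + Z² = Z² - 3*Z)
(p(-182) + A(38)) - 7579 = ((-3 + (⅓)*(-182)) + 38*(-3 + 38)) - 7579 = ((-3 - 182/3) + 38*35) - 7579 = (-191/3 + 1330) - 7579 = 3799/3 - 7579 = -18938/3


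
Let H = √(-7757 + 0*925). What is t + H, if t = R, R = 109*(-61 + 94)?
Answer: 3597 + I*√7757 ≈ 3597.0 + 88.074*I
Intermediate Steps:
R = 3597 (R = 109*33 = 3597)
t = 3597
H = I*√7757 (H = √(-7757 + 0) = √(-7757) = I*√7757 ≈ 88.074*I)
t + H = 3597 + I*√7757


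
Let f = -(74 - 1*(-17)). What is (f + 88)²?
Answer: 9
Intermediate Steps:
f = -91 (f = -(74 + 17) = -1*91 = -91)
(f + 88)² = (-91 + 88)² = (-3)² = 9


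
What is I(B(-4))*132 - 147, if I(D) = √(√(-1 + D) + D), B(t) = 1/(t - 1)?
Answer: -147 + 132*√(-5 + 5*I*√30)/5 ≈ -57.787 + 106.98*I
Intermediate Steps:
B(t) = 1/(-1 + t)
I(D) = √(D + √(-1 + D))
I(B(-4))*132 - 147 = √(1/(-1 - 4) + √(-1 + 1/(-1 - 4)))*132 - 147 = √(1/(-5) + √(-1 + 1/(-5)))*132 - 147 = √(-⅕ + √(-1 - ⅕))*132 - 147 = √(-⅕ + √(-6/5))*132 - 147 = √(-⅕ + I*√30/5)*132 - 147 = 132*√(-⅕ + I*√30/5) - 147 = -147 + 132*√(-⅕ + I*√30/5)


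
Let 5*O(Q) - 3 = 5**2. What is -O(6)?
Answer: -28/5 ≈ -5.6000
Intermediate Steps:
O(Q) = 28/5 (O(Q) = 3/5 + (1/5)*5**2 = 3/5 + (1/5)*25 = 3/5 + 5 = 28/5)
-O(6) = -1*28/5 = -28/5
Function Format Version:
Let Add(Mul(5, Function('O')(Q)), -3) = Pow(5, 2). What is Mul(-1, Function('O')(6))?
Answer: Rational(-28, 5) ≈ -5.6000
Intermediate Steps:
Function('O')(Q) = Rational(28, 5) (Function('O')(Q) = Add(Rational(3, 5), Mul(Rational(1, 5), Pow(5, 2))) = Add(Rational(3, 5), Mul(Rational(1, 5), 25)) = Add(Rational(3, 5), 5) = Rational(28, 5))
Mul(-1, Function('O')(6)) = Mul(-1, Rational(28, 5)) = Rational(-28, 5)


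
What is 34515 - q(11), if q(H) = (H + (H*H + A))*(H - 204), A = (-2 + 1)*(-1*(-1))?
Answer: 59798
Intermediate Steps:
A = -1 (A = -1*1 = -1)
q(H) = (-204 + H)*(-1 + H + H²) (q(H) = (H + (H*H - 1))*(H - 204) = (H + (H² - 1))*(-204 + H) = (H + (-1 + H²))*(-204 + H) = (-1 + H + H²)*(-204 + H) = (-204 + H)*(-1 + H + H²))
34515 - q(11) = 34515 - (204 + 11³ - 205*11 - 203*11²) = 34515 - (204 + 1331 - 2255 - 203*121) = 34515 - (204 + 1331 - 2255 - 24563) = 34515 - 1*(-25283) = 34515 + 25283 = 59798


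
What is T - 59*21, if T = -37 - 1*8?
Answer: -1284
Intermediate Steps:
T = -45 (T = -37 - 8 = -45)
T - 59*21 = -45 - 59*21 = -45 - 1239 = -1284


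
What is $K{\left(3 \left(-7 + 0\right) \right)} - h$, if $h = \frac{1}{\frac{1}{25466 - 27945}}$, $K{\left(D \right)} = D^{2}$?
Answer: $2920$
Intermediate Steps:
$h = -2479$ ($h = \frac{1}{\frac{1}{-2479}} = \frac{1}{- \frac{1}{2479}} = -2479$)
$K{\left(3 \left(-7 + 0\right) \right)} - h = \left(3 \left(-7 + 0\right)\right)^{2} - -2479 = \left(3 \left(-7\right)\right)^{2} + 2479 = \left(-21\right)^{2} + 2479 = 441 + 2479 = 2920$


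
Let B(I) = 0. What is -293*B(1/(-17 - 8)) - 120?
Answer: -120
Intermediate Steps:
-293*B(1/(-17 - 8)) - 120 = -293*0 - 120 = 0 - 120 = -120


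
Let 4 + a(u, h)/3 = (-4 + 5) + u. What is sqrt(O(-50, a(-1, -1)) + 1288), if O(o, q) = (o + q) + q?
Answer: sqrt(1214) ≈ 34.843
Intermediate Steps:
a(u, h) = -9 + 3*u (a(u, h) = -12 + 3*((-4 + 5) + u) = -12 + 3*(1 + u) = -12 + (3 + 3*u) = -9 + 3*u)
O(o, q) = o + 2*q
sqrt(O(-50, a(-1, -1)) + 1288) = sqrt((-50 + 2*(-9 + 3*(-1))) + 1288) = sqrt((-50 + 2*(-9 - 3)) + 1288) = sqrt((-50 + 2*(-12)) + 1288) = sqrt((-50 - 24) + 1288) = sqrt(-74 + 1288) = sqrt(1214)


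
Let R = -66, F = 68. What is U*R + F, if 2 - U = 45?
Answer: 2906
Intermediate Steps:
U = -43 (U = 2 - 1*45 = 2 - 45 = -43)
U*R + F = -43*(-66) + 68 = 2838 + 68 = 2906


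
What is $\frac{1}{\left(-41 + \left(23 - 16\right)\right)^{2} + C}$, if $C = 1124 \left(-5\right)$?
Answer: $- \frac{1}{4464} \approx -0.00022401$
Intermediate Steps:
$C = -5620$
$\frac{1}{\left(-41 + \left(23 - 16\right)\right)^{2} + C} = \frac{1}{\left(-41 + \left(23 - 16\right)\right)^{2} - 5620} = \frac{1}{\left(-41 + 7\right)^{2} - 5620} = \frac{1}{\left(-34\right)^{2} - 5620} = \frac{1}{1156 - 5620} = \frac{1}{-4464} = - \frac{1}{4464}$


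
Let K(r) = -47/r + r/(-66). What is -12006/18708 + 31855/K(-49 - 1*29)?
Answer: 85216834089/4773658 ≈ 17851.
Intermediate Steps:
K(r) = -47/r - r/66 (K(r) = -47/r + r*(-1/66) = -47/r - r/66)
-12006/18708 + 31855/K(-49 - 1*29) = -12006/18708 + 31855/(-47/(-49 - 1*29) - (-49 - 1*29)/66) = -12006*1/18708 + 31855/(-47/(-49 - 29) - (-49 - 29)/66) = -2001/3118 + 31855/(-47/(-78) - 1/66*(-78)) = -2001/3118 + 31855/(-47*(-1/78) + 13/11) = -2001/3118 + 31855/(47/78 + 13/11) = -2001/3118 + 31855/(1531/858) = -2001/3118 + 31855*(858/1531) = -2001/3118 + 27331590/1531 = 85216834089/4773658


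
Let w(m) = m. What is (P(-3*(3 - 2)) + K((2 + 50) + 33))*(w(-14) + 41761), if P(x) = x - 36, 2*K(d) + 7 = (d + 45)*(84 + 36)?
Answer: 647704705/2 ≈ 3.2385e+8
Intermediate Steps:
K(d) = 5393/2 + 60*d (K(d) = -7/2 + ((d + 45)*(84 + 36))/2 = -7/2 + ((45 + d)*120)/2 = -7/2 + (5400 + 120*d)/2 = -7/2 + (2700 + 60*d) = 5393/2 + 60*d)
P(x) = -36 + x
(P(-3*(3 - 2)) + K((2 + 50) + 33))*(w(-14) + 41761) = ((-36 - 3*(3 - 2)) + (5393/2 + 60*((2 + 50) + 33)))*(-14 + 41761) = ((-36 - 3*1) + (5393/2 + 60*(52 + 33)))*41747 = ((-36 - 3) + (5393/2 + 60*85))*41747 = (-39 + (5393/2 + 5100))*41747 = (-39 + 15593/2)*41747 = (15515/2)*41747 = 647704705/2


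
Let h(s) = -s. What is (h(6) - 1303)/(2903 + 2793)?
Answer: -1309/5696 ≈ -0.22981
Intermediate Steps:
(h(6) - 1303)/(2903 + 2793) = (-1*6 - 1303)/(2903 + 2793) = (-6 - 1303)/5696 = -1309*1/5696 = -1309/5696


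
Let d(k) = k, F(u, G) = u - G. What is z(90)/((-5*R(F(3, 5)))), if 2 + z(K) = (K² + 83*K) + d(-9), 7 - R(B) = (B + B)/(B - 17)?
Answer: -295621/645 ≈ -458.33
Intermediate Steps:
R(B) = 7 - 2*B/(-17 + B) (R(B) = 7 - (B + B)/(B - 17) = 7 - 2*B/(-17 + B))
z(K) = -11 + K² + 83*K (z(K) = -2 + ((K² + 83*K) - 9) = -2 + (-9 + K² + 83*K) = -11 + K² + 83*K)
z(90)/((-5*R(F(3, 5)))) = (-11 + 90² + 83*90)/((-5*(-119 + 5*(3 - 1*5))/(-17 + (3 - 1*5)))) = (-11 + 8100 + 7470)/((-5*(-119 + 5*(3 - 5))/(-17 + (3 - 5)))) = 15559/((-5*(-119 + 5*(-2))/(-17 - 2))) = 15559/((-5*(-119 - 10)/(-19))) = 15559/((-(-5)*(-129)/19)) = 15559/((-5*129/19)) = 15559/(-645/19) = 15559*(-19/645) = -295621/645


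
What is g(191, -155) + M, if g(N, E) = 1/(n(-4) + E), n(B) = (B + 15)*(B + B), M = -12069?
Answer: -2932768/243 ≈ -12069.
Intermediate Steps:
n(B) = 2*B*(15 + B) (n(B) = (15 + B)*(2*B) = 2*B*(15 + B))
g(N, E) = 1/(-88 + E) (g(N, E) = 1/(2*(-4)*(15 - 4) + E) = 1/(2*(-4)*11 + E) = 1/(-88 + E))
g(191, -155) + M = 1/(-88 - 155) - 12069 = 1/(-243) - 12069 = -1/243 - 12069 = -2932768/243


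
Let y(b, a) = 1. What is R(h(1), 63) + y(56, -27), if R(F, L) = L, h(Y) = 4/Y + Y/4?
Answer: 64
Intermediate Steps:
h(Y) = 4/Y + Y/4 (h(Y) = 4/Y + Y*(¼) = 4/Y + Y/4)
R(h(1), 63) + y(56, -27) = 63 + 1 = 64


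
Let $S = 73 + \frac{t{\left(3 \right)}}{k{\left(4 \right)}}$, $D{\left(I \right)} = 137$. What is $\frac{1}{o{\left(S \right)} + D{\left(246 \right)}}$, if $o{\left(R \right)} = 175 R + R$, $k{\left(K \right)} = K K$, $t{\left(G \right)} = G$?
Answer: $\frac{1}{13018} \approx 7.6817 \cdot 10^{-5}$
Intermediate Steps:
$k{\left(K \right)} = K^{2}$
$S = \frac{1171}{16}$ ($S = 73 + \frac{3}{4^{2}} = 73 + \frac{3}{16} = \frac{1171}{16} \approx 73.188$)
$o{\left(R \right)} = 176 R$
$\frac{1}{o{\left(S \right)} + D{\left(246 \right)}} = \frac{1}{176 \cdot \frac{1171}{16} + 137} = \frac{1}{12881 + 137} = \frac{1}{13018}$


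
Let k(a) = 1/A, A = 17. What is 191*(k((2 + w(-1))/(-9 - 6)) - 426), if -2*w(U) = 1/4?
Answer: -1383031/17 ≈ -81355.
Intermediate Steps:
w(U) = -1/8 (w(U) = -1/2/4 = -1/2*1/4 = -1/8)
k(a) = 1/17
191*(k((2 + w(-1))/(-9 - 6)) - 426) = 191*(1/17 - 426) = 191*(-7241/17) = -1383031/17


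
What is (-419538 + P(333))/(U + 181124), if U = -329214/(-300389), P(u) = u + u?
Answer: -62912270604/27203993225 ≈ -2.3126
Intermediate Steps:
P(u) = 2*u
U = 329214/300389 (U = -329214*(-1/300389) = 329214/300389 ≈ 1.0960)
(-419538 + P(333))/(U + 181124) = (-419538 + 2*333)/(329214/300389 + 181124) = (-419538 + 666)/(54407986450/300389) = -418872*300389/54407986450 = -62912270604/27203993225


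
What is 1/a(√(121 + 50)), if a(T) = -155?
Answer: -1/155 ≈ -0.0064516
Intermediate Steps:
1/a(√(121 + 50)) = 1/(-155) = -1/155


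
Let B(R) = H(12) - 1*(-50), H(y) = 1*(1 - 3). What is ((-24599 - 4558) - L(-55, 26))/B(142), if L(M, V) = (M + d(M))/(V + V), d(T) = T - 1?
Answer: -505351/832 ≈ -607.39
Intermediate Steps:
d(T) = -1 + T
L(M, V) = (-1 + 2*M)/(2*V) (L(M, V) = (M + (-1 + M))/(V + V) = (-1 + 2*M)/((2*V)) = (-1 + 2*M)*(1/(2*V)) = (-1 + 2*M)/(2*V))
H(y) = -2 (H(y) = 1*(-2) = -2)
B(R) = 48 (B(R) = -2 - 1*(-50) = -2 + 50 = 48)
((-24599 - 4558) - L(-55, 26))/B(142) = ((-24599 - 4558) - (-½ - 55)/26)/48 = (-29157 - (-111)/(26*2))*(1/48) = (-29157 - 1*(-111/52))*(1/48) = (-29157 + 111/52)*(1/48) = -1516053/52*1/48 = -505351/832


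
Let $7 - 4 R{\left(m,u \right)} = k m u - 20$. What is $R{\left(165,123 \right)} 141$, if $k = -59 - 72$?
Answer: $93718188$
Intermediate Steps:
$k = -131$ ($k = -59 - 72 = -131$)
$R{\left(m,u \right)} = \frac{27}{4} + \frac{131 m u}{4}$ ($R{\left(m,u \right)} = \frac{7}{4} - \frac{- 131 m u - 20}{4} = \frac{7}{4} - \frac{-20 - 131 m u}{4} = \frac{7}{4} + \left(5 + \frac{131 m u}{4}\right) = \frac{27}{4} + \frac{131 m u}{4}$)
$R{\left(165,123 \right)} 141 = \left(\frac{27}{4} + \frac{131}{4} \cdot 165 \cdot 123\right) 141 = \left(\frac{27}{4} + \frac{2658645}{4}\right) 141 = 664668 \cdot 141 = 93718188$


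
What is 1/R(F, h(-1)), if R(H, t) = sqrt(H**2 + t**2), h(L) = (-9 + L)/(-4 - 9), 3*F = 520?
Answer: 39*sqrt(456985)/4569850 ≈ 0.0057692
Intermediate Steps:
F = 520/3 (F = (1/3)*520 = 520/3 ≈ 173.33)
h(L) = 9/13 - L/13 (h(L) = (-9 + L)/(-13) = (-9 + L)*(-1/13) = 9/13 - L/13)
1/R(F, h(-1)) = 1/(sqrt((520/3)**2 + (9/13 - 1/13*(-1))**2)) = 1/(sqrt(270400/9 + (9/13 + 1/13)**2)) = 1/(sqrt(270400/9 + (10/13)**2)) = 1/(sqrt(270400/9 + 100/169)) = 1/(sqrt(45698500/1521)) = 1/(10*sqrt(456985)/39) = 39*sqrt(456985)/4569850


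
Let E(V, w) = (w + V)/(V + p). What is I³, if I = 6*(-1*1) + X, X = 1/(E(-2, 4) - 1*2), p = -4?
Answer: -91125/343 ≈ -265.67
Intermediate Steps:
E(V, w) = (V + w)/(-4 + V) (E(V, w) = (w + V)/(V - 4) = (V + w)/(-4 + V))
X = -3/7 (X = 1/((-2 + 4)/(-4 - 2) - 1*2) = 1/(2/(-6) - 2) = 1/(-⅙*2 - 2) = 1/(-⅓ - 2) = 1/(-7/3) = -3/7 ≈ -0.42857)
I = -45/7 (I = 6*(-1*1) - 3/7 = 6*(-1) - 3/7 = -6 - 3/7 = -45/7 ≈ -6.4286)
I³ = (-45/7)³ = -91125/343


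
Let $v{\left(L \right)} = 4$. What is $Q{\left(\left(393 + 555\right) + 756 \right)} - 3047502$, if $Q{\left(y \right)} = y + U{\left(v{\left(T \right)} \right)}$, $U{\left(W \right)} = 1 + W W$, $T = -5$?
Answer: $-3045781$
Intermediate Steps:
$U{\left(W \right)} = 1 + W^{2}$
$Q{\left(y \right)} = 17 + y$ ($Q{\left(y \right)} = y + \left(1 + 4^{2}\right) = y + \left(1 + 16\right) = y + 17 = 17 + y$)
$Q{\left(\left(393 + 555\right) + 756 \right)} - 3047502 = \left(17 + \left(\left(393 + 555\right) + 756\right)\right) - 3047502 = \left(17 + \left(948 + 756\right)\right) - 3047502 = \left(17 + 1704\right) - 3047502 = 1721 - 3047502 = -3045781$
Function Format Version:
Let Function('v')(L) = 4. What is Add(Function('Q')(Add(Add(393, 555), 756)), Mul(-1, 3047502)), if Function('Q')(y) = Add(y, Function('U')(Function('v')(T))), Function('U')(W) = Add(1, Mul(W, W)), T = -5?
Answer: -3045781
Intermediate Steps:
Function('U')(W) = Add(1, Pow(W, 2))
Function('Q')(y) = Add(17, y) (Function('Q')(y) = Add(y, Add(1, Pow(4, 2))) = Add(y, Add(1, 16)) = Add(y, 17) = Add(17, y))
Add(Function('Q')(Add(Add(393, 555), 756)), Mul(-1, 3047502)) = Add(Add(17, Add(Add(393, 555), 756)), Mul(-1, 3047502)) = Add(Add(17, Add(948, 756)), -3047502) = Add(Add(17, 1704), -3047502) = Add(1721, -3047502) = -3045781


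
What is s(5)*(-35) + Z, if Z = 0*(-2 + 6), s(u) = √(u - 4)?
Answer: -35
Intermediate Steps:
s(u) = √(-4 + u)
Z = 0 (Z = 0*4 = 0)
s(5)*(-35) + Z = √(-4 + 5)*(-35) + 0 = √1*(-35) + 0 = 1*(-35) + 0 = -35 + 0 = -35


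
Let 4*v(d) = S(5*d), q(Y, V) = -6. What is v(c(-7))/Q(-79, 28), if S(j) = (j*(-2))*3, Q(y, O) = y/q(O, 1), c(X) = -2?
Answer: 90/79 ≈ 1.1392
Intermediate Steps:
Q(y, O) = -y/6 (Q(y, O) = y/(-6) = y*(-1/6) = -y/6)
S(j) = -6*j (S(j) = -2*j*3 = -6*j)
v(d) = -15*d/2 (v(d) = (-30*d)/4 = -15*d/2)
v(c(-7))/Q(-79, 28) = (-15/2*(-2))/((-1/6*(-79))) = 15/(79/6) = 15*(6/79) = 90/79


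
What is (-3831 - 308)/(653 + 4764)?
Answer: -4139/5417 ≈ -0.76408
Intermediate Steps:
(-3831 - 308)/(653 + 4764) = -4139/5417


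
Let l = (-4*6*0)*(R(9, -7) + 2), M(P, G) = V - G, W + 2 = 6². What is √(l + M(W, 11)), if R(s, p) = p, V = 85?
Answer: √74 ≈ 8.6023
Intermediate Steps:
W = 34 (W = -2 + 6² = -2 + 36 = 34)
M(P, G) = 85 - G
l = 0 (l = (-4*6*0)*(-7 + 2) = -24*0*(-5) = 0*(-5) = 0)
√(l + M(W, 11)) = √(0 + (85 - 1*11)) = √(0 + (85 - 11)) = √(0 + 74) = √74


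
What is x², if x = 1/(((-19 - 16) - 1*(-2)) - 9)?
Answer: 1/1764 ≈ 0.00056689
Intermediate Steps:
x = -1/42 (x = 1/((-35 + 2) - 9) = 1/(-33 - 9) = 1/(-42) = -1/42 ≈ -0.023810)
x² = (-1/42)² = 1/1764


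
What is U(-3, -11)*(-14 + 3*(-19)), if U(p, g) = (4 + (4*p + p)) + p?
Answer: 994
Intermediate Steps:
U(p, g) = 4 + 6*p (U(p, g) = (4 + 5*p) + p = 4 + 6*p)
U(-3, -11)*(-14 + 3*(-19)) = (4 + 6*(-3))*(-14 + 3*(-19)) = (4 - 18)*(-14 - 57) = -14*(-71) = 994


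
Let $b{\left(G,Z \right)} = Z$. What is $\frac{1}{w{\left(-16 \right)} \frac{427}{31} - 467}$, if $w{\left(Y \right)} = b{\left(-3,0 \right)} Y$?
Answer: $- \frac{1}{467} \approx -0.0021413$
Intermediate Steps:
$w{\left(Y \right)} = 0$ ($w{\left(Y \right)} = 0 Y = 0$)
$\frac{1}{w{\left(-16 \right)} \frac{427}{31} - 467} = \frac{1}{0 \cdot \frac{427}{31} - 467} = \frac{1}{0 - 467} = \frac{1}{-467} = - \frac{1}{467}$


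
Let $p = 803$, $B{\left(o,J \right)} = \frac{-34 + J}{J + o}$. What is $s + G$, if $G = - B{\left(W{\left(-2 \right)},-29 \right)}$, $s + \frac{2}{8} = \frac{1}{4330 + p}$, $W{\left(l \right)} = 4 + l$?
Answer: $- \frac{17679}{6844} \approx -2.5831$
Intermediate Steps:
$B{\left(o,J \right)} = \frac{-34 + J}{J + o}$
$s = - \frac{5129}{20532}$ ($s = - \frac{1}{4} + \frac{1}{4330 + 803} = - \frac{1}{4} + \frac{1}{5133} = - \frac{5129}{20532} \approx -0.24981$)
$G = - \frac{7}{3}$ ($G = - \frac{-34 - 29}{-29 + \left(4 - 2\right)} = - \frac{-63}{-29 + 2} = - \frac{-63}{-27} = - \frac{\left(-1\right) \left(-63\right)}{27} = \left(-1\right) \frac{7}{3} = - \frac{7}{3} \approx -2.3333$)
$s + G = - \frac{5129}{20532} - \frac{7}{3} = - \frac{17679}{6844}$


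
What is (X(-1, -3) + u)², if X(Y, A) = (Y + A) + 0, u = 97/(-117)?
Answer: 319225/13689 ≈ 23.320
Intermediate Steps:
u = -97/117 (u = 97*(-1/117) = -97/117 ≈ -0.82906)
X(Y, A) = A + Y (X(Y, A) = (A + Y) + 0 = A + Y)
(X(-1, -3) + u)² = ((-3 - 1) - 97/117)² = (-4 - 97/117)² = (-565/117)² = 319225/13689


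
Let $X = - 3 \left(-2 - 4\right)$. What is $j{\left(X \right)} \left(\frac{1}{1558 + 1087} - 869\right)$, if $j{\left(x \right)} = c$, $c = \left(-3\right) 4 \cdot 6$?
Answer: $\frac{165492288}{2645} \approx 62568.0$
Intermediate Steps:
$X = 18$ ($X = \left(-3\right) \left(-6\right) = 18$)
$c = -72$ ($c = \left(-12\right) 6 = -72$)
$j{\left(x \right)} = -72$
$j{\left(X \right)} \left(\frac{1}{1558 + 1087} - 869\right) = - 72 \left(\frac{1}{1558 + 1087} - 869\right) = - 72 \left(\frac{1}{2645} - 869\right) = \left(-72\right) \left(- \frac{2298504}{2645}\right) = \frac{165492288}{2645}$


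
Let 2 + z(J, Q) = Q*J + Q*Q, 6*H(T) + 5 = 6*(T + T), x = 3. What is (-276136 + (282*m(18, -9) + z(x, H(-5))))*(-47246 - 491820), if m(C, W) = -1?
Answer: 2681331803645/18 ≈ 1.4896e+11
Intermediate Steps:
H(T) = -⅚ + 2*T (H(T) = -⅚ + (6*(T + T))/6 = -⅚ + (6*(2*T))/6 = -⅚ + (12*T)/6 = -⅚ + 2*T)
z(J, Q) = -2 + Q² + J*Q (z(J, Q) = -2 + (Q*J + Q*Q) = -2 + (J*Q + Q²) = -2 + (Q² + J*Q) = -2 + Q² + J*Q)
(-276136 + (282*m(18, -9) + z(x, H(-5))))*(-47246 - 491820) = (-276136 + (282*(-1) + (-2 + (-⅚ + 2*(-5))² + 3*(-⅚ + 2*(-5)))))*(-47246 - 491820) = (-276136 + (-282 + (-2 + (-⅚ - 10)² + 3*(-⅚ - 10))))*(-539066) = (-276136 + (-282 + (-2 + (-65/6)² + 3*(-65/6))))*(-539066) = (-276136 + (-282 + (-2 + 4225/36 - 65/2)))*(-539066) = (-276136 + (-282 + 2983/36))*(-539066) = (-276136 - 7169/36)*(-539066) = -9948065/36*(-539066) = 2681331803645/18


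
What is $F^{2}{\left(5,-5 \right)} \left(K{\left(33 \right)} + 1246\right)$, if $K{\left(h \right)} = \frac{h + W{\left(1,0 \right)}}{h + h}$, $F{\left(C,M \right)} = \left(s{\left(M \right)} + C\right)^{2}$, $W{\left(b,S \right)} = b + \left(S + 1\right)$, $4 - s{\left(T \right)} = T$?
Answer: $\frac{1580261368}{33} \approx 4.7887 \cdot 10^{7}$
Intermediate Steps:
$s{\left(T \right)} = 4 - T$
$W{\left(b,S \right)} = 1 + S + b$ ($W{\left(b,S \right)} = b + \left(1 + S\right) = 1 + S + b$)
$F{\left(C,M \right)} = \left(4 + C - M\right)^{2}$ ($F{\left(C,M \right)} = \left(\left(4 - M\right) + C\right)^{2} = \left(4 + C - M\right)^{2}$)
$K{\left(h \right)} = \frac{2 + h}{2 h}$ ($K{\left(h \right)} = \frac{h + \left(1 + 0 + 1\right)}{h + h} = \frac{h + 2}{2 h} = \left(2 + h\right) \frac{1}{2 h} = \frac{2 + h}{2 h}$)
$F^{2}{\left(5,-5 \right)} \left(K{\left(33 \right)} + 1246\right) = \left(\left(4 + 5 - -5\right)^{2}\right)^{2} \left(\frac{2 + 33}{2 \cdot 33} + 1246\right) = \left(\left(4 + 5 + 5\right)^{2}\right)^{2} \left(\frac{1}{2} \cdot \frac{1}{33} \cdot 35 + 1246\right) = \left(14^{2}\right)^{2} \left(\frac{35}{66} + 1246\right) = 196^{2} \cdot \frac{82271}{66} = 38416 \cdot \frac{82271}{66} = \frac{1580261368}{33}$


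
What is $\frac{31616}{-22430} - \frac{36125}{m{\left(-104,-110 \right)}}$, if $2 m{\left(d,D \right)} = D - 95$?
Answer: $\frac{161408622}{459815} \approx 351.03$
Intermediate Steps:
$m{\left(d,D \right)} = - \frac{95}{2} + \frac{D}{2}$ ($m{\left(d,D \right)} = \frac{D - 95}{2} = \frac{-95 + D}{2} = - \frac{95}{2} + \frac{D}{2}$)
$\frac{31616}{-22430} - \frac{36125}{m{\left(-104,-110 \right)}} = \frac{31616}{-22430} - \frac{36125}{- \frac{95}{2} + \frac{1}{2} \left(-110\right)} = 31616 \left(- \frac{1}{22430}\right) - \frac{36125}{- \frac{95}{2} - 55} = - \frac{15808}{11215} - \frac{36125}{- \frac{205}{2}} = - \frac{15808}{11215} - - \frac{14450}{41} = - \frac{15808}{11215} + \frac{14450}{41} = \frac{161408622}{459815}$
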